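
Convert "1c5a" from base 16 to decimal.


Input: "1c5a" in base 16
Positional expansion:
  Digit '1' (value 1) x 16^3 = 4096
  Digit 'c' (value 12) x 16^2 = 3072
  Digit '5' (value 5) x 16^1 = 80
  Digit 'a' (value 10) x 16^0 = 10
Sum = 7258

7258


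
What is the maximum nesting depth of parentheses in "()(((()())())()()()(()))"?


Input: "()(((()())())()()()(()))"
Tracking depth:
  Position 0 '(': depth becomes 1
  Position 1 ')': depth becomes 0
  Position 2 '(': depth becomes 1
  Position 3 '(': depth becomes 2
  Position 4 '(': depth becomes 3
  Position 5 '(': depth becomes 4
  Position 6 ')': depth becomes 3
  Position 7 '(': depth becomes 4
  Position 8 ')': depth becomes 3
  Position 9 ')': depth becomes 2
  Position 10 '(': depth becomes 3
  Position 11 ')': depth becomes 2
  Position 12 ')': depth becomes 1
  Position 13 '(': depth becomes 2
  Position 14 ')': depth becomes 1
  Position 15 '(': depth becomes 2
  Position 16 ')': depth becomes 1
  Position 17 '(': depth becomes 2
  Position 18 ')': depth becomes 1
  Position 19 '(': depth becomes 2
  Position 20 '(': depth becomes 3
  Position 21 ')': depth becomes 2
  Position 22 ')': depth becomes 1
  Position 23 ')': depth becomes 0
Maximum depth reached: 4

4


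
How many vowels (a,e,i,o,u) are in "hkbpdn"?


Input: hkbpdn
Checking each character:
  'h' at position 0: consonant
  'k' at position 1: consonant
  'b' at position 2: consonant
  'p' at position 3: consonant
  'd' at position 4: consonant
  'n' at position 5: consonant
Total vowels: 0

0


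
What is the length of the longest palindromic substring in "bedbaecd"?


Input: "bedbaecd"
Checking substrings for palindromes:
  No multi-char palindromic substrings found
Longest palindromic substring: "b" with length 1

1


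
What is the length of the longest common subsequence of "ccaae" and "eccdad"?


LCS of "ccaae" and "eccdad"
DP table:
           e    c    c    d    a    d
      0    0    0    0    0    0    0
  c   0    0    1    1    1    1    1
  c   0    0    1    2    2    2    2
  a   0    0    1    2    2    3    3
  a   0    0    1    2    2    3    3
  e   0    1    1    2    2    3    3
LCS length = dp[5][6] = 3

3


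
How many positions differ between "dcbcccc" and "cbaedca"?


Comparing "dcbcccc" and "cbaedca" position by position:
  Position 0: 'd' vs 'c' => DIFFER
  Position 1: 'c' vs 'b' => DIFFER
  Position 2: 'b' vs 'a' => DIFFER
  Position 3: 'c' vs 'e' => DIFFER
  Position 4: 'c' vs 'd' => DIFFER
  Position 5: 'c' vs 'c' => same
  Position 6: 'c' vs 'a' => DIFFER
Positions that differ: 6

6


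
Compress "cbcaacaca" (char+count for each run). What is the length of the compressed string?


Input: cbcaacaca
Runs:
  'c' x 1 => "c1"
  'b' x 1 => "b1"
  'c' x 1 => "c1"
  'a' x 2 => "a2"
  'c' x 1 => "c1"
  'a' x 1 => "a1"
  'c' x 1 => "c1"
  'a' x 1 => "a1"
Compressed: "c1b1c1a2c1a1c1a1"
Compressed length: 16

16


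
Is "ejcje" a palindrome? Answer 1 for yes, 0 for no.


Input: ejcje
Reversed: ejcje
  Compare pos 0 ('e') with pos 4 ('e'): match
  Compare pos 1 ('j') with pos 3 ('j'): match
Result: palindrome

1


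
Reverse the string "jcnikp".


Input: jcnikp
Reading characters right to left:
  Position 5: 'p'
  Position 4: 'k'
  Position 3: 'i'
  Position 2: 'n'
  Position 1: 'c'
  Position 0: 'j'
Reversed: pkincj

pkincj


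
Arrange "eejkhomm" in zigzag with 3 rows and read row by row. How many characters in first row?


Zigzag "eejkhomm" into 3 rows:
Placing characters:
  'e' => row 0
  'e' => row 1
  'j' => row 2
  'k' => row 1
  'h' => row 0
  'o' => row 1
  'm' => row 2
  'm' => row 1
Rows:
  Row 0: "eh"
  Row 1: "ekom"
  Row 2: "jm"
First row length: 2

2


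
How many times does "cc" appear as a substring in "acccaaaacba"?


Searching for "cc" in "acccaaaacba"
Scanning each position:
  Position 0: "ac" => no
  Position 1: "cc" => MATCH
  Position 2: "cc" => MATCH
  Position 3: "ca" => no
  Position 4: "aa" => no
  Position 5: "aa" => no
  Position 6: "aa" => no
  Position 7: "ac" => no
  Position 8: "cb" => no
  Position 9: "ba" => no
Total occurrences: 2

2


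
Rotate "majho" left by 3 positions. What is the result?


Input: "majho", rotate left by 3
First 3 characters: "maj"
Remaining characters: "ho"
Concatenate remaining + first: "ho" + "maj" = "homaj"

homaj


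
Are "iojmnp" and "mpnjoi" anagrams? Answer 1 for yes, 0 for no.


Strings: "iojmnp", "mpnjoi"
Sorted first:  ijmnop
Sorted second: ijmnop
Sorted forms match => anagrams

1


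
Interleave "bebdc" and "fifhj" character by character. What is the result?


Interleaving "bebdc" and "fifhj":
  Position 0: 'b' from first, 'f' from second => "bf"
  Position 1: 'e' from first, 'i' from second => "ei"
  Position 2: 'b' from first, 'f' from second => "bf"
  Position 3: 'd' from first, 'h' from second => "dh"
  Position 4: 'c' from first, 'j' from second => "cj"
Result: bfeibfdhcj

bfeibfdhcj


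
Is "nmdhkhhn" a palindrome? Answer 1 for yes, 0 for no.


Input: nmdhkhhn
Reversed: nhhkhdmn
  Compare pos 0 ('n') with pos 7 ('n'): match
  Compare pos 1 ('m') with pos 6 ('h'): MISMATCH
  Compare pos 2 ('d') with pos 5 ('h'): MISMATCH
  Compare pos 3 ('h') with pos 4 ('k'): MISMATCH
Result: not a palindrome

0


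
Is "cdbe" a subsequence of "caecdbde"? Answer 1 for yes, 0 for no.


Check if "cdbe" is a subsequence of "caecdbde"
Greedy scan:
  Position 0 ('c'): matches sub[0] = 'c'
  Position 1 ('a'): no match needed
  Position 2 ('e'): no match needed
  Position 3 ('c'): no match needed
  Position 4 ('d'): matches sub[1] = 'd'
  Position 5 ('b'): matches sub[2] = 'b'
  Position 6 ('d'): no match needed
  Position 7 ('e'): matches sub[3] = 'e'
All 4 characters matched => is a subsequence

1


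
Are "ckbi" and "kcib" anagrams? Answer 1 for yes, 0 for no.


Strings: "ckbi", "kcib"
Sorted first:  bcik
Sorted second: bcik
Sorted forms match => anagrams

1


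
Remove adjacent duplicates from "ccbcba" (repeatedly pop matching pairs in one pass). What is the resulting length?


Input: ccbcba
Stack-based adjacent duplicate removal:
  Read 'c': push. Stack: c
  Read 'c': matches stack top 'c' => pop. Stack: (empty)
  Read 'b': push. Stack: b
  Read 'c': push. Stack: bc
  Read 'b': push. Stack: bcb
  Read 'a': push. Stack: bcba
Final stack: "bcba" (length 4)

4


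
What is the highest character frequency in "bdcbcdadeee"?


Input: bdcbcdadeee
Character counts:
  'a': 1
  'b': 2
  'c': 2
  'd': 3
  'e': 3
Maximum frequency: 3

3


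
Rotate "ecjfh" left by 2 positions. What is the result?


Input: "ecjfh", rotate left by 2
First 2 characters: "ec"
Remaining characters: "jfh"
Concatenate remaining + first: "jfh" + "ec" = "jfhec"

jfhec


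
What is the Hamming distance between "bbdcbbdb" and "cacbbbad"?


Comparing "bbdcbbdb" and "cacbbbad" position by position:
  Position 0: 'b' vs 'c' => differ
  Position 1: 'b' vs 'a' => differ
  Position 2: 'd' vs 'c' => differ
  Position 3: 'c' vs 'b' => differ
  Position 4: 'b' vs 'b' => same
  Position 5: 'b' vs 'b' => same
  Position 6: 'd' vs 'a' => differ
  Position 7: 'b' vs 'd' => differ
Total differences (Hamming distance): 6

6


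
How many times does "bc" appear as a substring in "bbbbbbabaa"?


Searching for "bc" in "bbbbbbabaa"
Scanning each position:
  Position 0: "bb" => no
  Position 1: "bb" => no
  Position 2: "bb" => no
  Position 3: "bb" => no
  Position 4: "bb" => no
  Position 5: "ba" => no
  Position 6: "ab" => no
  Position 7: "ba" => no
  Position 8: "aa" => no
Total occurrences: 0

0


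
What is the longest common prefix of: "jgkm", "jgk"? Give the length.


Words: jgkm, jgk
  Position 0: all 'j' => match
  Position 1: all 'g' => match
  Position 2: all 'k' => match
LCP = "jgk" (length 3)

3


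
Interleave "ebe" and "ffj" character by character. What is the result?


Interleaving "ebe" and "ffj":
  Position 0: 'e' from first, 'f' from second => "ef"
  Position 1: 'b' from first, 'f' from second => "bf"
  Position 2: 'e' from first, 'j' from second => "ej"
Result: efbfej

efbfej


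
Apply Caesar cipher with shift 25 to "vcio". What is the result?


Caesar cipher: shift "vcio" by 25
  'v' (pos 21) + 25 = pos 20 = 'u'
  'c' (pos 2) + 25 = pos 1 = 'b'
  'i' (pos 8) + 25 = pos 7 = 'h'
  'o' (pos 14) + 25 = pos 13 = 'n'
Result: ubhn

ubhn


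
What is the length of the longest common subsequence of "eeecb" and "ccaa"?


LCS of "eeecb" and "ccaa"
DP table:
           c    c    a    a
      0    0    0    0    0
  e   0    0    0    0    0
  e   0    0    0    0    0
  e   0    0    0    0    0
  c   0    1    1    1    1
  b   0    1    1    1    1
LCS length = dp[5][4] = 1

1


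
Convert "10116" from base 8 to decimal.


Input: "10116" in base 8
Positional expansion:
  Digit '1' (value 1) x 8^4 = 4096
  Digit '0' (value 0) x 8^3 = 0
  Digit '1' (value 1) x 8^2 = 64
  Digit '1' (value 1) x 8^1 = 8
  Digit '6' (value 6) x 8^0 = 6
Sum = 4174

4174


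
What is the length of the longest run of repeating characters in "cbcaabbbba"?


Input: "cbcaabbbba"
Scanning for longest run:
  Position 1 ('b'): new char, reset run to 1
  Position 2 ('c'): new char, reset run to 1
  Position 3 ('a'): new char, reset run to 1
  Position 4 ('a'): continues run of 'a', length=2
  Position 5 ('b'): new char, reset run to 1
  Position 6 ('b'): continues run of 'b', length=2
  Position 7 ('b'): continues run of 'b', length=3
  Position 8 ('b'): continues run of 'b', length=4
  Position 9 ('a'): new char, reset run to 1
Longest run: 'b' with length 4

4


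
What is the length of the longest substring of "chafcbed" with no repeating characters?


Input: "chafcbed"
Sliding window (track last position of each char):
  Position 0 ('c'): window [0,0] length 1 -- new best
  Position 1 ('h'): window [0,1] length 2 -- new best
  Position 2 ('a'): window [0,2] length 3 -- new best
  Position 3 ('f'): window [0,3] length 4 -- new best
  Position 4 ('c'): repeat (last at 0), move window start to 1
  Position 4 ('c'): window [1,4] length 4
  Position 5 ('b'): window [1,5] length 5 -- new best
  Position 6 ('e'): window [1,6] length 6 -- new best
  Position 7 ('d'): window [1,7] length 7 -- new best
Longest substring with no repeats: "hafcbed" with length 7

7


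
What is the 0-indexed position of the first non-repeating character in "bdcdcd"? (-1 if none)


Input: bdcdcd
Character frequencies:
  'b': 1
  'c': 2
  'd': 3
Scanning left to right for freq == 1:
  Position 0 ('b'): unique! => answer = 0

0


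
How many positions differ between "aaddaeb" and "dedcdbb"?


Comparing "aaddaeb" and "dedcdbb" position by position:
  Position 0: 'a' vs 'd' => DIFFER
  Position 1: 'a' vs 'e' => DIFFER
  Position 2: 'd' vs 'd' => same
  Position 3: 'd' vs 'c' => DIFFER
  Position 4: 'a' vs 'd' => DIFFER
  Position 5: 'e' vs 'b' => DIFFER
  Position 6: 'b' vs 'b' => same
Positions that differ: 5

5


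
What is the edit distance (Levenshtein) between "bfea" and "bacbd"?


Computing edit distance: "bfea" -> "bacbd"
DP table:
           b    a    c    b    d
      0    1    2    3    4    5
  b   1    0    1    2    3    4
  f   2    1    1    2    3    4
  e   3    2    2    2    3    4
  a   4    3    2    3    3    4
Edit distance = dp[4][5] = 4

4


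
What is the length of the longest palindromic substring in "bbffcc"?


Input: "bbffcc"
Checking substrings for palindromes:
  [0:2] "bb" (len 2) => palindrome
  [2:4] "ff" (len 2) => palindrome
  [4:6] "cc" (len 2) => palindrome
Longest palindromic substring: "bb" with length 2

2


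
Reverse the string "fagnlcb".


Input: fagnlcb
Reading characters right to left:
  Position 6: 'b'
  Position 5: 'c'
  Position 4: 'l'
  Position 3: 'n'
  Position 2: 'g'
  Position 1: 'a'
  Position 0: 'f'
Reversed: bclngaf

bclngaf


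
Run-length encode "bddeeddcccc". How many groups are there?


Input: bddeeddcccc
Scanning for consecutive runs:
  Group 1: 'b' x 1 (positions 0-0)
  Group 2: 'd' x 2 (positions 1-2)
  Group 3: 'e' x 2 (positions 3-4)
  Group 4: 'd' x 2 (positions 5-6)
  Group 5: 'c' x 4 (positions 7-10)
Total groups: 5

5


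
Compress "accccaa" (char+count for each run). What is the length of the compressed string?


Input: accccaa
Runs:
  'a' x 1 => "a1"
  'c' x 4 => "c4"
  'a' x 2 => "a2"
Compressed: "a1c4a2"
Compressed length: 6

6


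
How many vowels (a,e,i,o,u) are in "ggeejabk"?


Input: ggeejabk
Checking each character:
  'g' at position 0: consonant
  'g' at position 1: consonant
  'e' at position 2: vowel (running total: 1)
  'e' at position 3: vowel (running total: 2)
  'j' at position 4: consonant
  'a' at position 5: vowel (running total: 3)
  'b' at position 6: consonant
  'k' at position 7: consonant
Total vowels: 3

3


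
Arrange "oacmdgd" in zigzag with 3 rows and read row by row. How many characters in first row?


Zigzag "oacmdgd" into 3 rows:
Placing characters:
  'o' => row 0
  'a' => row 1
  'c' => row 2
  'm' => row 1
  'd' => row 0
  'g' => row 1
  'd' => row 2
Rows:
  Row 0: "od"
  Row 1: "amg"
  Row 2: "cd"
First row length: 2

2


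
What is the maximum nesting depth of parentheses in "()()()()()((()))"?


Input: "()()()()()((()))"
Tracking depth:
  Position 0 '(': depth becomes 1
  Position 1 ')': depth becomes 0
  Position 2 '(': depth becomes 1
  Position 3 ')': depth becomes 0
  Position 4 '(': depth becomes 1
  Position 5 ')': depth becomes 0
  Position 6 '(': depth becomes 1
  Position 7 ')': depth becomes 0
  Position 8 '(': depth becomes 1
  Position 9 ')': depth becomes 0
  Position 10 '(': depth becomes 1
  Position 11 '(': depth becomes 2
  Position 12 '(': depth becomes 3
  Position 13 ')': depth becomes 2
  Position 14 ')': depth becomes 1
  Position 15 ')': depth becomes 0
Maximum depth reached: 3

3


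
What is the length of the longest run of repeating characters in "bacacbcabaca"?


Input: "bacacbcabaca"
Scanning for longest run:
  Position 1 ('a'): new char, reset run to 1
  Position 2 ('c'): new char, reset run to 1
  Position 3 ('a'): new char, reset run to 1
  Position 4 ('c'): new char, reset run to 1
  Position 5 ('b'): new char, reset run to 1
  Position 6 ('c'): new char, reset run to 1
  Position 7 ('a'): new char, reset run to 1
  Position 8 ('b'): new char, reset run to 1
  Position 9 ('a'): new char, reset run to 1
  Position 10 ('c'): new char, reset run to 1
  Position 11 ('a'): new char, reset run to 1
Longest run: 'b' with length 1

1


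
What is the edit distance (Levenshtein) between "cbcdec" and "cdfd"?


Computing edit distance: "cbcdec" -> "cdfd"
DP table:
           c    d    f    d
      0    1    2    3    4
  c   1    0    1    2    3
  b   2    1    1    2    3
  c   3    2    2    2    3
  d   4    3    2    3    2
  e   5    4    3    3    3
  c   6    5    4    4    4
Edit distance = dp[6][4] = 4

4


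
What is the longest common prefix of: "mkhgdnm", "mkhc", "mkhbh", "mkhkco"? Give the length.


Words: mkhgdnm, mkhc, mkhbh, mkhkco
  Position 0: all 'm' => match
  Position 1: all 'k' => match
  Position 2: all 'h' => match
  Position 3: ('g', 'c', 'b', 'k') => mismatch, stop
LCP = "mkh" (length 3)

3


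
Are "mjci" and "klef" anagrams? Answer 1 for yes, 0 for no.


Strings: "mjci", "klef"
Sorted first:  cijm
Sorted second: efkl
Differ at position 0: 'c' vs 'e' => not anagrams

0


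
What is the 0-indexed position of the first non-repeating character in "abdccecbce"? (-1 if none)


Input: abdccecbce
Character frequencies:
  'a': 1
  'b': 2
  'c': 4
  'd': 1
  'e': 2
Scanning left to right for freq == 1:
  Position 0 ('a'): unique! => answer = 0

0


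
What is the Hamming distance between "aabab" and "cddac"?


Comparing "aabab" and "cddac" position by position:
  Position 0: 'a' vs 'c' => differ
  Position 1: 'a' vs 'd' => differ
  Position 2: 'b' vs 'd' => differ
  Position 3: 'a' vs 'a' => same
  Position 4: 'b' vs 'c' => differ
Total differences (Hamming distance): 4

4


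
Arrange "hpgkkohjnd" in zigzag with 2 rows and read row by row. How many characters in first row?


Zigzag "hpgkkohjnd" into 2 rows:
Placing characters:
  'h' => row 0
  'p' => row 1
  'g' => row 0
  'k' => row 1
  'k' => row 0
  'o' => row 1
  'h' => row 0
  'j' => row 1
  'n' => row 0
  'd' => row 1
Rows:
  Row 0: "hgkhn"
  Row 1: "pkojd"
First row length: 5

5


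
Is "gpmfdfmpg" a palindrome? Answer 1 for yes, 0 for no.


Input: gpmfdfmpg
Reversed: gpmfdfmpg
  Compare pos 0 ('g') with pos 8 ('g'): match
  Compare pos 1 ('p') with pos 7 ('p'): match
  Compare pos 2 ('m') with pos 6 ('m'): match
  Compare pos 3 ('f') with pos 5 ('f'): match
Result: palindrome

1


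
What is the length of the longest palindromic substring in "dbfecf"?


Input: "dbfecf"
Checking substrings for palindromes:
  No multi-char palindromic substrings found
Longest palindromic substring: "d" with length 1

1


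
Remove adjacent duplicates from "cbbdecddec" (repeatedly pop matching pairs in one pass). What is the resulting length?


Input: cbbdecddec
Stack-based adjacent duplicate removal:
  Read 'c': push. Stack: c
  Read 'b': push. Stack: cb
  Read 'b': matches stack top 'b' => pop. Stack: c
  Read 'd': push. Stack: cd
  Read 'e': push. Stack: cde
  Read 'c': push. Stack: cdec
  Read 'd': push. Stack: cdecd
  Read 'd': matches stack top 'd' => pop. Stack: cdec
  Read 'e': push. Stack: cdece
  Read 'c': push. Stack: cdecec
Final stack: "cdecec" (length 6)

6


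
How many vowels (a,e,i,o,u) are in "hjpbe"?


Input: hjpbe
Checking each character:
  'h' at position 0: consonant
  'j' at position 1: consonant
  'p' at position 2: consonant
  'b' at position 3: consonant
  'e' at position 4: vowel (running total: 1)
Total vowels: 1

1


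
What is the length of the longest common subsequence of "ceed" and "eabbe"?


LCS of "ceed" and "eabbe"
DP table:
           e    a    b    b    e
      0    0    0    0    0    0
  c   0    0    0    0    0    0
  e   0    1    1    1    1    1
  e   0    1    1    1    1    2
  d   0    1    1    1    1    2
LCS length = dp[4][5] = 2

2


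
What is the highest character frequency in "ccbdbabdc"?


Input: ccbdbabdc
Character counts:
  'a': 1
  'b': 3
  'c': 3
  'd': 2
Maximum frequency: 3

3


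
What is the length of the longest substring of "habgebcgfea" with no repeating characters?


Input: "habgebcgfea"
Sliding window (track last position of each char):
  Position 0 ('h'): window [0,0] length 1 -- new best
  Position 1 ('a'): window [0,1] length 2 -- new best
  Position 2 ('b'): window [0,2] length 3 -- new best
  Position 3 ('g'): window [0,3] length 4 -- new best
  Position 4 ('e'): window [0,4] length 5 -- new best
  Position 5 ('b'): repeat (last at 2), move window start to 3
  Position 5 ('b'): window [3,5] length 3
  Position 6 ('c'): window [3,6] length 4
  Position 7 ('g'): repeat (last at 3), move window start to 4
  Position 7 ('g'): window [4,7] length 4
  Position 8 ('f'): window [4,8] length 5
  Position 9 ('e'): repeat (last at 4), move window start to 5
  Position 9 ('e'): window [5,9] length 5
  Position 10 ('a'): window [5,10] length 6 -- new best
Longest substring with no repeats: "bcgfea" with length 6

6


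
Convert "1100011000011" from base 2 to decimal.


Input: "1100011000011" in base 2
Positional expansion:
  Digit '1' (value 1) x 2^12 = 4096
  Digit '1' (value 1) x 2^11 = 2048
  Digit '0' (value 0) x 2^10 = 0
  Digit '0' (value 0) x 2^9 = 0
  Digit '0' (value 0) x 2^8 = 0
  Digit '1' (value 1) x 2^7 = 128
  Digit '1' (value 1) x 2^6 = 64
  Digit '0' (value 0) x 2^5 = 0
  Digit '0' (value 0) x 2^4 = 0
  Digit '0' (value 0) x 2^3 = 0
  Digit '0' (value 0) x 2^2 = 0
  Digit '1' (value 1) x 2^1 = 2
  Digit '1' (value 1) x 2^0 = 1
Sum = 6339

6339


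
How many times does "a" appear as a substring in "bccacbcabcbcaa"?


Searching for "a" in "bccacbcabcbcaa"
Scanning each position:
  Position 0: "b" => no
  Position 1: "c" => no
  Position 2: "c" => no
  Position 3: "a" => MATCH
  Position 4: "c" => no
  Position 5: "b" => no
  Position 6: "c" => no
  Position 7: "a" => MATCH
  Position 8: "b" => no
  Position 9: "c" => no
  Position 10: "b" => no
  Position 11: "c" => no
  Position 12: "a" => MATCH
  Position 13: "a" => MATCH
Total occurrences: 4

4


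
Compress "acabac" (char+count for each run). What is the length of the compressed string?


Input: acabac
Runs:
  'a' x 1 => "a1"
  'c' x 1 => "c1"
  'a' x 1 => "a1"
  'b' x 1 => "b1"
  'a' x 1 => "a1"
  'c' x 1 => "c1"
Compressed: "a1c1a1b1a1c1"
Compressed length: 12

12


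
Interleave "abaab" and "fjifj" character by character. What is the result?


Interleaving "abaab" and "fjifj":
  Position 0: 'a' from first, 'f' from second => "af"
  Position 1: 'b' from first, 'j' from second => "bj"
  Position 2: 'a' from first, 'i' from second => "ai"
  Position 3: 'a' from first, 'f' from second => "af"
  Position 4: 'b' from first, 'j' from second => "bj"
Result: afbjaiafbj

afbjaiafbj


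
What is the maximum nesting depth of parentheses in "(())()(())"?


Input: "(())()(())"
Tracking depth:
  Position 0 '(': depth becomes 1
  Position 1 '(': depth becomes 2
  Position 2 ')': depth becomes 1
  Position 3 ')': depth becomes 0
  Position 4 '(': depth becomes 1
  Position 5 ')': depth becomes 0
  Position 6 '(': depth becomes 1
  Position 7 '(': depth becomes 2
  Position 8 ')': depth becomes 1
  Position 9 ')': depth becomes 0
Maximum depth reached: 2

2


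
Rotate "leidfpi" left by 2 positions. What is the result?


Input: "leidfpi", rotate left by 2
First 2 characters: "le"
Remaining characters: "idfpi"
Concatenate remaining + first: "idfpi" + "le" = "idfpile"

idfpile


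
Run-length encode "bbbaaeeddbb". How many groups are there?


Input: bbbaaeeddbb
Scanning for consecutive runs:
  Group 1: 'b' x 3 (positions 0-2)
  Group 2: 'a' x 2 (positions 3-4)
  Group 3: 'e' x 2 (positions 5-6)
  Group 4: 'd' x 2 (positions 7-8)
  Group 5: 'b' x 2 (positions 9-10)
Total groups: 5

5


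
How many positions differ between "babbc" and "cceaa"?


Comparing "babbc" and "cceaa" position by position:
  Position 0: 'b' vs 'c' => DIFFER
  Position 1: 'a' vs 'c' => DIFFER
  Position 2: 'b' vs 'e' => DIFFER
  Position 3: 'b' vs 'a' => DIFFER
  Position 4: 'c' vs 'a' => DIFFER
Positions that differ: 5

5


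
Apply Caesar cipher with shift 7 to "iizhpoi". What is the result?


Caesar cipher: shift "iizhpoi" by 7
  'i' (pos 8) + 7 = pos 15 = 'p'
  'i' (pos 8) + 7 = pos 15 = 'p'
  'z' (pos 25) + 7 = pos 6 = 'g'
  'h' (pos 7) + 7 = pos 14 = 'o'
  'p' (pos 15) + 7 = pos 22 = 'w'
  'o' (pos 14) + 7 = pos 21 = 'v'
  'i' (pos 8) + 7 = pos 15 = 'p'
Result: ppgowvp

ppgowvp


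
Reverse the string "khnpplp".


Input: khnpplp
Reading characters right to left:
  Position 6: 'p'
  Position 5: 'l'
  Position 4: 'p'
  Position 3: 'p'
  Position 2: 'n'
  Position 1: 'h'
  Position 0: 'k'
Reversed: plppnhk

plppnhk


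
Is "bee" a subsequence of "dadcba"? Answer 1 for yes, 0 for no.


Check if "bee" is a subsequence of "dadcba"
Greedy scan:
  Position 0 ('d'): no match needed
  Position 1 ('a'): no match needed
  Position 2 ('d'): no match needed
  Position 3 ('c'): no match needed
  Position 4 ('b'): matches sub[0] = 'b'
  Position 5 ('a'): no match needed
Only matched 1/3 characters => not a subsequence

0


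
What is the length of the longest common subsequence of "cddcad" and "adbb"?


LCS of "cddcad" and "adbb"
DP table:
           a    d    b    b
      0    0    0    0    0
  c   0    0    0    0    0
  d   0    0    1    1    1
  d   0    0    1    1    1
  c   0    0    1    1    1
  a   0    1    1    1    1
  d   0    1    2    2    2
LCS length = dp[6][4] = 2

2


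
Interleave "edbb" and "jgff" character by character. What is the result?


Interleaving "edbb" and "jgff":
  Position 0: 'e' from first, 'j' from second => "ej"
  Position 1: 'd' from first, 'g' from second => "dg"
  Position 2: 'b' from first, 'f' from second => "bf"
  Position 3: 'b' from first, 'f' from second => "bf"
Result: ejdgbfbf

ejdgbfbf


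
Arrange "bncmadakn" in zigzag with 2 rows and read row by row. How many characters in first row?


Zigzag "bncmadakn" into 2 rows:
Placing characters:
  'b' => row 0
  'n' => row 1
  'c' => row 0
  'm' => row 1
  'a' => row 0
  'd' => row 1
  'a' => row 0
  'k' => row 1
  'n' => row 0
Rows:
  Row 0: "bcaan"
  Row 1: "nmdk"
First row length: 5

5


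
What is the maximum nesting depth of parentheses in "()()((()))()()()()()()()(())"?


Input: "()()((()))()()()()()()()(())"
Tracking depth:
  Position 0 '(': depth becomes 1
  Position 1 ')': depth becomes 0
  Position 2 '(': depth becomes 1
  Position 3 ')': depth becomes 0
  Position 4 '(': depth becomes 1
  Position 5 '(': depth becomes 2
  Position 6 '(': depth becomes 3
  Position 7 ')': depth becomes 2
  Position 8 ')': depth becomes 1
  Position 9 ')': depth becomes 0
  Position 10 '(': depth becomes 1
  Position 11 ')': depth becomes 0
  Position 12 '(': depth becomes 1
  Position 13 ')': depth becomes 0
  Position 14 '(': depth becomes 1
  Position 15 ')': depth becomes 0
  Position 16 '(': depth becomes 1
  Position 17 ')': depth becomes 0
  Position 18 '(': depth becomes 1
  Position 19 ')': depth becomes 0
  Position 20 '(': depth becomes 1
  Position 21 ')': depth becomes 0
  Position 22 '(': depth becomes 1
  Position 23 ')': depth becomes 0
  Position 24 '(': depth becomes 1
  Position 25 '(': depth becomes 2
  Position 26 ')': depth becomes 1
  Position 27 ')': depth becomes 0
Maximum depth reached: 3

3


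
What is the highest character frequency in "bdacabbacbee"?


Input: bdacabbacbee
Character counts:
  'a': 3
  'b': 4
  'c': 2
  'd': 1
  'e': 2
Maximum frequency: 4

4


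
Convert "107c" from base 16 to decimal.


Input: "107c" in base 16
Positional expansion:
  Digit '1' (value 1) x 16^3 = 4096
  Digit '0' (value 0) x 16^2 = 0
  Digit '7' (value 7) x 16^1 = 112
  Digit 'c' (value 12) x 16^0 = 12
Sum = 4220

4220


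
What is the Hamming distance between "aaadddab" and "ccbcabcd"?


Comparing "aaadddab" and "ccbcabcd" position by position:
  Position 0: 'a' vs 'c' => differ
  Position 1: 'a' vs 'c' => differ
  Position 2: 'a' vs 'b' => differ
  Position 3: 'd' vs 'c' => differ
  Position 4: 'd' vs 'a' => differ
  Position 5: 'd' vs 'b' => differ
  Position 6: 'a' vs 'c' => differ
  Position 7: 'b' vs 'd' => differ
Total differences (Hamming distance): 8

8


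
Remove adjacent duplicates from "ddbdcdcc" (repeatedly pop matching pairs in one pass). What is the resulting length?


Input: ddbdcdcc
Stack-based adjacent duplicate removal:
  Read 'd': push. Stack: d
  Read 'd': matches stack top 'd' => pop. Stack: (empty)
  Read 'b': push. Stack: b
  Read 'd': push. Stack: bd
  Read 'c': push. Stack: bdc
  Read 'd': push. Stack: bdcd
  Read 'c': push. Stack: bdcdc
  Read 'c': matches stack top 'c' => pop. Stack: bdcd
Final stack: "bdcd" (length 4)

4


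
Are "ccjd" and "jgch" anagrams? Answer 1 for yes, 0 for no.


Strings: "ccjd", "jgch"
Sorted first:  ccdj
Sorted second: cghj
Differ at position 1: 'c' vs 'g' => not anagrams

0


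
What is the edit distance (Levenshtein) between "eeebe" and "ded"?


Computing edit distance: "eeebe" -> "ded"
DP table:
           d    e    d
      0    1    2    3
  e   1    1    1    2
  e   2    2    1    2
  e   3    3    2    2
  b   4    4    3    3
  e   5    5    4    4
Edit distance = dp[5][3] = 4

4


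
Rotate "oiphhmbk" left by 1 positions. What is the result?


Input: "oiphhmbk", rotate left by 1
First 1 characters: "o"
Remaining characters: "iphhmbk"
Concatenate remaining + first: "iphhmbk" + "o" = "iphhmbko"

iphhmbko


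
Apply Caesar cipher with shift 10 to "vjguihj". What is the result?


Caesar cipher: shift "vjguihj" by 10
  'v' (pos 21) + 10 = pos 5 = 'f'
  'j' (pos 9) + 10 = pos 19 = 't'
  'g' (pos 6) + 10 = pos 16 = 'q'
  'u' (pos 20) + 10 = pos 4 = 'e'
  'i' (pos 8) + 10 = pos 18 = 's'
  'h' (pos 7) + 10 = pos 17 = 'r'
  'j' (pos 9) + 10 = pos 19 = 't'
Result: ftqesrt

ftqesrt


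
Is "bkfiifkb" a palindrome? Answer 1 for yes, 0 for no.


Input: bkfiifkb
Reversed: bkfiifkb
  Compare pos 0 ('b') with pos 7 ('b'): match
  Compare pos 1 ('k') with pos 6 ('k'): match
  Compare pos 2 ('f') with pos 5 ('f'): match
  Compare pos 3 ('i') with pos 4 ('i'): match
Result: palindrome

1


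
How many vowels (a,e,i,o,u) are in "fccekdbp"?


Input: fccekdbp
Checking each character:
  'f' at position 0: consonant
  'c' at position 1: consonant
  'c' at position 2: consonant
  'e' at position 3: vowel (running total: 1)
  'k' at position 4: consonant
  'd' at position 5: consonant
  'b' at position 6: consonant
  'p' at position 7: consonant
Total vowels: 1

1


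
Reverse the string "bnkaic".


Input: bnkaic
Reading characters right to left:
  Position 5: 'c'
  Position 4: 'i'
  Position 3: 'a'
  Position 2: 'k'
  Position 1: 'n'
  Position 0: 'b'
Reversed: ciaknb

ciaknb


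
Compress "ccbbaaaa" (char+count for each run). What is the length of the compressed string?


Input: ccbbaaaa
Runs:
  'c' x 2 => "c2"
  'b' x 2 => "b2"
  'a' x 4 => "a4"
Compressed: "c2b2a4"
Compressed length: 6

6


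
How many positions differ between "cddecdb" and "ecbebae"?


Comparing "cddecdb" and "ecbebae" position by position:
  Position 0: 'c' vs 'e' => DIFFER
  Position 1: 'd' vs 'c' => DIFFER
  Position 2: 'd' vs 'b' => DIFFER
  Position 3: 'e' vs 'e' => same
  Position 4: 'c' vs 'b' => DIFFER
  Position 5: 'd' vs 'a' => DIFFER
  Position 6: 'b' vs 'e' => DIFFER
Positions that differ: 6

6


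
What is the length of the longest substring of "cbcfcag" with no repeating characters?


Input: "cbcfcag"
Sliding window (track last position of each char):
  Position 0 ('c'): window [0,0] length 1 -- new best
  Position 1 ('b'): window [0,1] length 2 -- new best
  Position 2 ('c'): repeat (last at 0), move window start to 1
  Position 2 ('c'): window [1,2] length 2
  Position 3 ('f'): window [1,3] length 3 -- new best
  Position 4 ('c'): repeat (last at 2), move window start to 3
  Position 4 ('c'): window [3,4] length 2
  Position 5 ('a'): window [3,5] length 3
  Position 6 ('g'): window [3,6] length 4 -- new best
Longest substring with no repeats: "fcag" with length 4

4


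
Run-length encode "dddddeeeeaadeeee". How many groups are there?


Input: dddddeeeeaadeeee
Scanning for consecutive runs:
  Group 1: 'd' x 5 (positions 0-4)
  Group 2: 'e' x 4 (positions 5-8)
  Group 3: 'a' x 2 (positions 9-10)
  Group 4: 'd' x 1 (positions 11-11)
  Group 5: 'e' x 4 (positions 12-15)
Total groups: 5

5


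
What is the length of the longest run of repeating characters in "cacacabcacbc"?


Input: "cacacabcacbc"
Scanning for longest run:
  Position 1 ('a'): new char, reset run to 1
  Position 2 ('c'): new char, reset run to 1
  Position 3 ('a'): new char, reset run to 1
  Position 4 ('c'): new char, reset run to 1
  Position 5 ('a'): new char, reset run to 1
  Position 6 ('b'): new char, reset run to 1
  Position 7 ('c'): new char, reset run to 1
  Position 8 ('a'): new char, reset run to 1
  Position 9 ('c'): new char, reset run to 1
  Position 10 ('b'): new char, reset run to 1
  Position 11 ('c'): new char, reset run to 1
Longest run: 'c' with length 1

1


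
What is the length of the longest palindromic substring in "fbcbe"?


Input: "fbcbe"
Checking substrings for palindromes:
  [1:4] "bcb" (len 3) => palindrome
Longest palindromic substring: "bcb" with length 3

3


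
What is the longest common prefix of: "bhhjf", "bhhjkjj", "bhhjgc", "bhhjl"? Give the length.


Words: bhhjf, bhhjkjj, bhhjgc, bhhjl
  Position 0: all 'b' => match
  Position 1: all 'h' => match
  Position 2: all 'h' => match
  Position 3: all 'j' => match
  Position 4: ('f', 'k', 'g', 'l') => mismatch, stop
LCP = "bhhj" (length 4)

4


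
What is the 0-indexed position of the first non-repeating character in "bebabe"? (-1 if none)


Input: bebabe
Character frequencies:
  'a': 1
  'b': 3
  'e': 2
Scanning left to right for freq == 1:
  Position 0 ('b'): freq=3, skip
  Position 1 ('e'): freq=2, skip
  Position 2 ('b'): freq=3, skip
  Position 3 ('a'): unique! => answer = 3

3


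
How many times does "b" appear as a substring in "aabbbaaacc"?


Searching for "b" in "aabbbaaacc"
Scanning each position:
  Position 0: "a" => no
  Position 1: "a" => no
  Position 2: "b" => MATCH
  Position 3: "b" => MATCH
  Position 4: "b" => MATCH
  Position 5: "a" => no
  Position 6: "a" => no
  Position 7: "a" => no
  Position 8: "c" => no
  Position 9: "c" => no
Total occurrences: 3

3


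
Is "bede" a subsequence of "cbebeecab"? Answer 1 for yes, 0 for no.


Check if "bede" is a subsequence of "cbebeecab"
Greedy scan:
  Position 0 ('c'): no match needed
  Position 1 ('b'): matches sub[0] = 'b'
  Position 2 ('e'): matches sub[1] = 'e'
  Position 3 ('b'): no match needed
  Position 4 ('e'): no match needed
  Position 5 ('e'): no match needed
  Position 6 ('c'): no match needed
  Position 7 ('a'): no match needed
  Position 8 ('b'): no match needed
Only matched 2/4 characters => not a subsequence

0


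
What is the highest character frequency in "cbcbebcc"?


Input: cbcbebcc
Character counts:
  'b': 3
  'c': 4
  'e': 1
Maximum frequency: 4

4


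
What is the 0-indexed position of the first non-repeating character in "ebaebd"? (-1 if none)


Input: ebaebd
Character frequencies:
  'a': 1
  'b': 2
  'd': 1
  'e': 2
Scanning left to right for freq == 1:
  Position 0 ('e'): freq=2, skip
  Position 1 ('b'): freq=2, skip
  Position 2 ('a'): unique! => answer = 2

2


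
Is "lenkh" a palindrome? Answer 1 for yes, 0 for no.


Input: lenkh
Reversed: hknel
  Compare pos 0 ('l') with pos 4 ('h'): MISMATCH
  Compare pos 1 ('e') with pos 3 ('k'): MISMATCH
Result: not a palindrome

0


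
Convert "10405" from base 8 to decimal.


Input: "10405" in base 8
Positional expansion:
  Digit '1' (value 1) x 8^4 = 4096
  Digit '0' (value 0) x 8^3 = 0
  Digit '4' (value 4) x 8^2 = 256
  Digit '0' (value 0) x 8^1 = 0
  Digit '5' (value 5) x 8^0 = 5
Sum = 4357

4357


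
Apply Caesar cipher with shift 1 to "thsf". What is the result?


Caesar cipher: shift "thsf" by 1
  't' (pos 19) + 1 = pos 20 = 'u'
  'h' (pos 7) + 1 = pos 8 = 'i'
  's' (pos 18) + 1 = pos 19 = 't'
  'f' (pos 5) + 1 = pos 6 = 'g'
Result: uitg

uitg


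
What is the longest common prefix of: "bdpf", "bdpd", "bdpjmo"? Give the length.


Words: bdpf, bdpd, bdpjmo
  Position 0: all 'b' => match
  Position 1: all 'd' => match
  Position 2: all 'p' => match
  Position 3: ('f', 'd', 'j') => mismatch, stop
LCP = "bdp" (length 3)

3


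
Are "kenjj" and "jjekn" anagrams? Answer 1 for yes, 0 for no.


Strings: "kenjj", "jjekn"
Sorted first:  ejjkn
Sorted second: ejjkn
Sorted forms match => anagrams

1


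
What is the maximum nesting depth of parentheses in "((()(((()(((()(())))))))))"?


Input: "((()(((()(((()(())))))))))"
Tracking depth:
  Position 0 '(': depth becomes 1
  Position 1 '(': depth becomes 2
  Position 2 '(': depth becomes 3
  Position 3 ')': depth becomes 2
  Position 4 '(': depth becomes 3
  Position 5 '(': depth becomes 4
  Position 6 '(': depth becomes 5
  Position 7 '(': depth becomes 6
  Position 8 ')': depth becomes 5
  Position 9 '(': depth becomes 6
  Position 10 '(': depth becomes 7
  Position 11 '(': depth becomes 8
  Position 12 '(': depth becomes 9
  Position 13 ')': depth becomes 8
  Position 14 '(': depth becomes 9
  Position 15 '(': depth becomes 10
  Position 16 ')': depth becomes 9
  Position 17 ')': depth becomes 8
  Position 18 ')': depth becomes 7
  Position 19 ')': depth becomes 6
  Position 20 ')': depth becomes 5
  Position 21 ')': depth becomes 4
  Position 22 ')': depth becomes 3
  Position 23 ')': depth becomes 2
  Position 24 ')': depth becomes 1
  Position 25 ')': depth becomes 0
Maximum depth reached: 10

10


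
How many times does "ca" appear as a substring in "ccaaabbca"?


Searching for "ca" in "ccaaabbca"
Scanning each position:
  Position 0: "cc" => no
  Position 1: "ca" => MATCH
  Position 2: "aa" => no
  Position 3: "aa" => no
  Position 4: "ab" => no
  Position 5: "bb" => no
  Position 6: "bc" => no
  Position 7: "ca" => MATCH
Total occurrences: 2

2


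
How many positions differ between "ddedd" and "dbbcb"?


Comparing "ddedd" and "dbbcb" position by position:
  Position 0: 'd' vs 'd' => same
  Position 1: 'd' vs 'b' => DIFFER
  Position 2: 'e' vs 'b' => DIFFER
  Position 3: 'd' vs 'c' => DIFFER
  Position 4: 'd' vs 'b' => DIFFER
Positions that differ: 4

4


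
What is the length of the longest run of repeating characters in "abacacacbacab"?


Input: "abacacacbacab"
Scanning for longest run:
  Position 1 ('b'): new char, reset run to 1
  Position 2 ('a'): new char, reset run to 1
  Position 3 ('c'): new char, reset run to 1
  Position 4 ('a'): new char, reset run to 1
  Position 5 ('c'): new char, reset run to 1
  Position 6 ('a'): new char, reset run to 1
  Position 7 ('c'): new char, reset run to 1
  Position 8 ('b'): new char, reset run to 1
  Position 9 ('a'): new char, reset run to 1
  Position 10 ('c'): new char, reset run to 1
  Position 11 ('a'): new char, reset run to 1
  Position 12 ('b'): new char, reset run to 1
Longest run: 'a' with length 1

1


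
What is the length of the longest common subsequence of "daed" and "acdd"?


LCS of "daed" and "acdd"
DP table:
           a    c    d    d
      0    0    0    0    0
  d   0    0    0    1    1
  a   0    1    1    1    1
  e   0    1    1    1    1
  d   0    1    1    2    2
LCS length = dp[4][4] = 2

2


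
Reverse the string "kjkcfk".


Input: kjkcfk
Reading characters right to left:
  Position 5: 'k'
  Position 4: 'f'
  Position 3: 'c'
  Position 2: 'k'
  Position 1: 'j'
  Position 0: 'k'
Reversed: kfckjk

kfckjk


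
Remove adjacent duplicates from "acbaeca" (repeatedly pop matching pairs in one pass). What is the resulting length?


Input: acbaeca
Stack-based adjacent duplicate removal:
  Read 'a': push. Stack: a
  Read 'c': push. Stack: ac
  Read 'b': push. Stack: acb
  Read 'a': push. Stack: acba
  Read 'e': push. Stack: acbae
  Read 'c': push. Stack: acbaec
  Read 'a': push. Stack: acbaeca
Final stack: "acbaeca" (length 7)

7


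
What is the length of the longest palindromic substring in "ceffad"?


Input: "ceffad"
Checking substrings for palindromes:
  [2:4] "ff" (len 2) => palindrome
Longest palindromic substring: "ff" with length 2

2


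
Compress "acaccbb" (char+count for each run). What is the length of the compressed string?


Input: acaccbb
Runs:
  'a' x 1 => "a1"
  'c' x 1 => "c1"
  'a' x 1 => "a1"
  'c' x 2 => "c2"
  'b' x 2 => "b2"
Compressed: "a1c1a1c2b2"
Compressed length: 10

10


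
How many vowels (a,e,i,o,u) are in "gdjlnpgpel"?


Input: gdjlnpgpel
Checking each character:
  'g' at position 0: consonant
  'd' at position 1: consonant
  'j' at position 2: consonant
  'l' at position 3: consonant
  'n' at position 4: consonant
  'p' at position 5: consonant
  'g' at position 6: consonant
  'p' at position 7: consonant
  'e' at position 8: vowel (running total: 1)
  'l' at position 9: consonant
Total vowels: 1

1


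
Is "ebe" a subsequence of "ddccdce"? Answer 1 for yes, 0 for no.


Check if "ebe" is a subsequence of "ddccdce"
Greedy scan:
  Position 0 ('d'): no match needed
  Position 1 ('d'): no match needed
  Position 2 ('c'): no match needed
  Position 3 ('c'): no match needed
  Position 4 ('d'): no match needed
  Position 5 ('c'): no match needed
  Position 6 ('e'): matches sub[0] = 'e'
Only matched 1/3 characters => not a subsequence

0


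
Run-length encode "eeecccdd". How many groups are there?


Input: eeecccdd
Scanning for consecutive runs:
  Group 1: 'e' x 3 (positions 0-2)
  Group 2: 'c' x 3 (positions 3-5)
  Group 3: 'd' x 2 (positions 6-7)
Total groups: 3

3


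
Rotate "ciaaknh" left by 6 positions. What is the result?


Input: "ciaaknh", rotate left by 6
First 6 characters: "ciaakn"
Remaining characters: "h"
Concatenate remaining + first: "h" + "ciaakn" = "hciaakn"

hciaakn
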